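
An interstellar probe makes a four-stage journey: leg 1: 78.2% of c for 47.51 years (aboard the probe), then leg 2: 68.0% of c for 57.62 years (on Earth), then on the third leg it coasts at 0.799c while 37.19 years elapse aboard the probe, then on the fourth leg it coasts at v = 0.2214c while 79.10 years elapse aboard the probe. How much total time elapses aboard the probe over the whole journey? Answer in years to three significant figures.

τ = 206 years

Leg 1: 47.51 years is already measured aboard the probe.
Leg 2: β = 0.680; γ = 1/√(1 − 0.680²) = 1/√0.5376 = 1.364; τ_2 = 57.62/1.364 = 42.25 years.
Leg 3: 37.19 years is already measured aboard the probe.
Leg 4: 79.10 years is already measured aboard the probe.
Total: 47.51 + 42.25 + 37.19 + 79.10 years.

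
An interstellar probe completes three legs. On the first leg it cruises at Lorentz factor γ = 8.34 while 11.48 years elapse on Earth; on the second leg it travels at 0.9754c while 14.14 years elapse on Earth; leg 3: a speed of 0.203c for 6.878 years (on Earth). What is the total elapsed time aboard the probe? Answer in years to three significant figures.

τ = 11.2 years

Leg 1: γ = 8.34; τ_1 = 11.48/8.340 = 1.376 years.
Leg 2: γ = 1/√(1 − 0.9754²) = 1/√0.04859 = 4.536; τ_2 = 14.14/4.536 = 3.117 years.
Leg 3: γ = 1/√(1 − 0.203²) = 1/√0.9588 = 1.021; τ_3 = 6.878/1.021 = 6.735 years.
Total: 1.376 + 3.117 + 6.735 years.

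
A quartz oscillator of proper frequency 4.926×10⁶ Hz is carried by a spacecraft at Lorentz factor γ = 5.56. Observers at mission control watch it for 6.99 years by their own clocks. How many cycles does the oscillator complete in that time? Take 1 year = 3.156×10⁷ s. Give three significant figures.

γ = 5.56
During 6.99 years of lab time, the oscillator's proper time advances by τ = Δt/γ = 6.99/5.560 = 1.257 years = 3.968×10⁷ s.
N = f × τ = 4.926×10⁶ × 3.968×10⁷ = 1.954×10¹⁴.

N = 1.95×10¹⁴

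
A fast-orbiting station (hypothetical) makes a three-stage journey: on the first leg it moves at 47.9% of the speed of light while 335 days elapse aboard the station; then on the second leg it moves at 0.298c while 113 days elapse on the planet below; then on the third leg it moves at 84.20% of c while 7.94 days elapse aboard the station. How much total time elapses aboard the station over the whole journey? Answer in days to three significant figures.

τ = 451 days

Leg 1: 335 days is already measured aboard the station.
Leg 2: γ = 1/√(1 − 0.298²) = 1/√0.9112 = 1.048; τ_2 = 113/1.048 = 107.9 days.
Leg 3: 7.94 days is already measured aboard the station.
Total: 335.0 + 107.9 + 7.940 days.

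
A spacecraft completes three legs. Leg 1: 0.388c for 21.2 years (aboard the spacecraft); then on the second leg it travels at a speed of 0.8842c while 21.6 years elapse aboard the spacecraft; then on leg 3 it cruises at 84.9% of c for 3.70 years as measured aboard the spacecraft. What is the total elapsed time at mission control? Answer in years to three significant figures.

Δt = 76.2 years

Leg 1: γ = 1/√(1 − 0.388²) = 1/√0.8495 = 1.085; Δt_1 = 1.085 × 21.2 = 23.00 years.
Leg 2: γ = 1/√(1 − 0.8842²) = 1/√0.2182 = 2.141; Δt_2 = 2.141 × 21.6 = 46.24 years.
Leg 3: β = 0.849; γ = 1/√(1 − 0.849²) = 1/√0.2792 = 1.893; Δt_3 = 1.893 × 3.70 = 7.002 years.
Total: 23.00 + 46.24 + 7.002 years.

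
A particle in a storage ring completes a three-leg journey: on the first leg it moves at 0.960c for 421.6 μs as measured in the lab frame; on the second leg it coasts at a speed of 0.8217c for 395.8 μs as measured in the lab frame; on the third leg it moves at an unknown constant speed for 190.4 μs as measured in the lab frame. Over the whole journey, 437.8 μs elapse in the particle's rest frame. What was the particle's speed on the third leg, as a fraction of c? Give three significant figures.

Leg 1: γ = 1/√(1 − 0.960²) = 25/7 ≈ 3.571; τ_1 = 421.6/3.571 = 118.0 μs.
Leg 2: γ = 1/√(1 − 0.8217²) = 1/√0.3248 = 1.755; τ_2 = 395.8/1.755 = 225.6 μs.
Leg 3: speed unknown; τ_3 = 190.4/γ_3.
Total proper time: 118.0 + 225.6 + τ_3 = 437.8, so τ_3 = 437.8 − 343.6 = 94.18 μs.
γ_3 = 190.4/94.18 = 2.022; β = √(1 − 1/γ²) = √0.7553.

β = 0.869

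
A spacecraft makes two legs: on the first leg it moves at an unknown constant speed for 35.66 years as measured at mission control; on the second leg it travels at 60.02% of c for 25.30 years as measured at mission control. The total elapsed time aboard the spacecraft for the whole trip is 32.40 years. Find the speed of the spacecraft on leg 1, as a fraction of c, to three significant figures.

β = 0.940

Leg 1: speed unknown; τ_1 = 35.66/γ_1.
Leg 2: β = 0.6002; γ = 1/√(1 − 0.6002²) = 1/√0.6398 = 1.250; τ_2 = 25.30/1.250 = 20.24 years.
Total proper time: τ_1 + 20.24 = 32.40, so τ_1 = 32.40 − 20.24 = 12.16 years.
γ_1 = 35.66/12.16 = 2.932; β = √(1 − 1/γ²) = √0.8836.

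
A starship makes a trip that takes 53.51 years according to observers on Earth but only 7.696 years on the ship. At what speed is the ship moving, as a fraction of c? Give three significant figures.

The proper time is measured on the ship (both events occur at the ship's location); Δt is measured on Earth. γ = Δt/τ = 53.51/7.696 = 6.953.
β = √(1 − 1/γ²) = √(1 − 0.02069) = √0.9793

β = 0.990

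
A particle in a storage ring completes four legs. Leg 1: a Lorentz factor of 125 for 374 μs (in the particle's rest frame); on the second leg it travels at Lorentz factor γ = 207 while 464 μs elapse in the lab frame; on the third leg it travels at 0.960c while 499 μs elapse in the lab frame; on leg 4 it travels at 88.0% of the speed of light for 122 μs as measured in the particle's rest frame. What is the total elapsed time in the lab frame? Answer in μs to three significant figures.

Δt = 4.80×10⁴ μs

Leg 1: γ = 125; Δt_1 = 125.0 × 374 = 4.675×10⁴ μs.
Leg 2: 464 μs is already measured in the lab frame.
Leg 3: 499 μs is already measured in the lab frame.
Leg 4: β = 0.880; γ = 1/√(1 − 0.880²) = 1/√0.2256 = 2.105; Δt_4 = 2.105 × 122 = 256.9 μs.
Total: 4.675×10⁴ + 464.0 + 499.0 + 256.9 μs.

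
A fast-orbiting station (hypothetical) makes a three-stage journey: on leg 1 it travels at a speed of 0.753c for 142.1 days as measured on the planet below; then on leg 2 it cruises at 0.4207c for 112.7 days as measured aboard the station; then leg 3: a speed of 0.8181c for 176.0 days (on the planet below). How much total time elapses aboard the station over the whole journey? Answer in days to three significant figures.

Leg 1: γ = 1/√(1 − 0.753²) = 1/√0.4330 = 1.520; τ_1 = 142.1/1.520 = 93.50 days.
Leg 2: 112.7 days is already measured aboard the station.
Leg 3: γ = 1/√(1 − 0.8181²) = 1/√0.3307 = 1.739; τ_3 = 176.0/1.739 = 101.2 days.
Total: 93.50 + 112.7 + 101.2 days.

τ = 307 days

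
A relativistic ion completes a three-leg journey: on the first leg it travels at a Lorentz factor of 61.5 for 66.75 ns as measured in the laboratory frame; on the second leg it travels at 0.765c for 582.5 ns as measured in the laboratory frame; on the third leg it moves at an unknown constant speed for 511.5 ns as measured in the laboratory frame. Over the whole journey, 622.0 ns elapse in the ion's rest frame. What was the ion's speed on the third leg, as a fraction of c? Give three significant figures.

β = 0.877

Leg 1: γ = 61.5; τ_1 = 66.75/61.50 = 1.085 ns.
Leg 2: γ = 1/√(1 − 0.765²) = 1/√0.4148 = 1.553; τ_2 = 582.5/1.553 = 375.1 ns.
Leg 3: speed unknown; τ_3 = 511.5/γ_3.
Total proper time: 1.085 + 375.1 + τ_3 = 622.0, so τ_3 = 622.0 − 376.2 = 245.8 ns.
γ_3 = 511.5/245.8 = 2.081; β = √(1 − 1/γ²) = √0.7691.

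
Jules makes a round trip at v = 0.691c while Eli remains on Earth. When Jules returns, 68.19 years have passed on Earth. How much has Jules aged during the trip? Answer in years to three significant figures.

γ = 1/√(1 − 0.691²) = 1/√0.5225 = 1.383
Jules's clock measures proper time along the trip: τ = Δt/γ = 68.19/1.383 years.

τ = 49.3 years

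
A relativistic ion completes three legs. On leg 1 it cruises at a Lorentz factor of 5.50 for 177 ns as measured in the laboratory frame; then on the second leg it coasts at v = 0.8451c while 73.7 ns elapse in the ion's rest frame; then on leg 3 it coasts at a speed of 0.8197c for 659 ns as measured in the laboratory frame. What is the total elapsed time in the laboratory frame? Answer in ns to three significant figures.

Δt = 974 ns

Leg 1: 177 ns is already measured in the laboratory frame.
Leg 2: γ = 1/√(1 − 0.8451²) = 1/√0.2858 = 1.871; Δt_2 = 1.871 × 73.7 = 137.9 ns.
Leg 3: 659 ns is already measured in the laboratory frame.
Total: 177.0 + 137.9 + 659.0 ns.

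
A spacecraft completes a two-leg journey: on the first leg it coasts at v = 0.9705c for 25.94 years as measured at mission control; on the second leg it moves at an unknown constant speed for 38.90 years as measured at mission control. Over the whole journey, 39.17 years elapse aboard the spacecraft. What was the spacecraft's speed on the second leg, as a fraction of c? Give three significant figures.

Leg 1: γ = 1/√(1 − 0.9705²) = 1/√0.05813 = 4.148; τ_1 = 25.94/4.148 = 6.254 years.
Leg 2: speed unknown; τ_2 = 38.90/γ_2.
Total proper time: 6.254 + τ_2 = 39.17, so τ_2 = 39.17 − 6.254 = 32.92 years.
γ_2 = 38.90/32.92 = 1.182; β = √(1 − 1/γ²) = √0.2840.

β = 0.533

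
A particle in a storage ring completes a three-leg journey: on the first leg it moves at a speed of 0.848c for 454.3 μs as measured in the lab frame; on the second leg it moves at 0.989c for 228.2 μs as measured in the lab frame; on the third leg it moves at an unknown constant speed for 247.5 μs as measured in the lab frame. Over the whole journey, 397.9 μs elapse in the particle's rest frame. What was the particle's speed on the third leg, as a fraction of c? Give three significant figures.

Leg 1: γ = 1/√(1 − 0.848²) = 1/√0.2809 = 1.887; τ_1 = 454.3/1.887 = 240.8 μs.
Leg 2: γ = 1/√(1 − 0.989²) = 1/√0.02188 = 6.761; τ_2 = 228.2/6.761 = 33.75 μs.
Leg 3: speed unknown; τ_3 = 247.5/γ_3.
Total proper time: 240.8 + 33.75 + τ_3 = 397.9, so τ_3 = 397.9 − 274.5 = 123.4 μs.
γ_3 = 247.5/123.4 = 2.006; β = √(1 − 1/γ²) = √0.7515.

β = 0.867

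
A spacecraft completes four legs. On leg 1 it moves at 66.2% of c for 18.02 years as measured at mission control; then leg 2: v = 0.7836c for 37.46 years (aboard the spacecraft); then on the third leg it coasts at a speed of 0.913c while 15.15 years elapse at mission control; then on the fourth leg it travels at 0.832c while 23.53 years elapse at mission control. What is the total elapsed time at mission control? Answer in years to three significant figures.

Leg 1: 18.02 years is already measured at mission control.
Leg 2: γ = 1/√(1 − 0.7836²) = 1/√0.3860 = 1.610; Δt_2 = 1.610 × 37.46 = 60.30 years.
Leg 3: 15.15 years is already measured at mission control.
Leg 4: 23.53 years is already measured at mission control.
Total: 18.02 + 60.30 + 15.15 + 23.53 years.

Δt = 117 years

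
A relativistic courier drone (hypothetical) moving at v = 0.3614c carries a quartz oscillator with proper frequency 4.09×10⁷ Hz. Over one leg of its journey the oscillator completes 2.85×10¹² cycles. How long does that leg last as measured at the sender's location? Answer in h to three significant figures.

Δt = 20.8 h

γ = 1/√(1 − 0.3614²) = 1/√0.8694 = 1.072
Proper time for N cycles: τ = N/f = 2.85×10¹²/(4.09×10⁷) = 6.968×10⁴ s = 19.36 h.
Lab-frame duration Δt = γτ = 1.072 × 19.36 = 20.76 h.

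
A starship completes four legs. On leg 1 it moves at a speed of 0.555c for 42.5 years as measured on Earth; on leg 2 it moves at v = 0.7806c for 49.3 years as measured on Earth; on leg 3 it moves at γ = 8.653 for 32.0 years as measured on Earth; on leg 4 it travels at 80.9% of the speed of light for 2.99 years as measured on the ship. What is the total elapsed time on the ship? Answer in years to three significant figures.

Leg 1: γ = 1/√(1 − 0.555²) = 1/√0.6920 = 1.202; τ_1 = 42.5/1.202 = 35.35 years.
Leg 2: γ = 1/√(1 − 0.7806²) = 1/√0.3907 = 1.600; τ_2 = 49.3/1.600 = 30.81 years.
Leg 3: γ = 8.653; τ_3 = 32.0/8.653 = 3.698 years.
Leg 4: 2.99 years is already measured on the ship.
Total: 35.35 + 30.81 + 3.698 + 2.990 years.

τ = 72.9 years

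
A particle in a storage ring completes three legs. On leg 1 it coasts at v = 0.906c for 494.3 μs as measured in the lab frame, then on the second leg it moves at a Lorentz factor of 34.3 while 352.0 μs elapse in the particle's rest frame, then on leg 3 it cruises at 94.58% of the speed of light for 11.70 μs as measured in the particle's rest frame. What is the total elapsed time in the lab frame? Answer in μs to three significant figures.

Δt = 1.26×10⁴ μs

Leg 1: 494.3 μs is already measured in the lab frame.
Leg 2: γ = 34.3; Δt_2 = 34.30 × 352.0 = 1.207×10⁴ μs.
Leg 3: β = 0.9458; γ = 1/√(1 − 0.9458²) = 1/√0.1055 = 3.079; Δt_3 = 3.079 × 11.70 = 36.03 μs.
Total: 494.3 + 1.207×10⁴ + 36.03 μs.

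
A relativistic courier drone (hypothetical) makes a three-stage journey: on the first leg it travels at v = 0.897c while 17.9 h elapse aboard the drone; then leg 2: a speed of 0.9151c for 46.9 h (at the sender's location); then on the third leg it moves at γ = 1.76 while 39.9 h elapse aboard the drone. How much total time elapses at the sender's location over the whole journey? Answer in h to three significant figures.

Δt = 158 h

Leg 1: γ = 1/√(1 − 0.897²) = 1/√0.1954 = 2.262; Δt_1 = 2.262 × 17.9 = 40.49 h.
Leg 2: 46.9 h is already measured at the sender's location.
Leg 3: γ = 1.76; Δt_3 = 1.760 × 39.9 = 70.22 h.
Total: 40.49 + 46.90 + 70.22 h.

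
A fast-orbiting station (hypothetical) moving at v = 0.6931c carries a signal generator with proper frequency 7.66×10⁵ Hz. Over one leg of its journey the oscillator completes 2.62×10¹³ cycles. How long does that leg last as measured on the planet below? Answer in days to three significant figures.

γ = 1/√(1 − 0.6931²) = 1/√0.5196 = 1.387
Proper time for N cycles: τ = N/f = 2.62×10¹³/(7.66×10⁵) = 3.420×10⁷ s = 395.9 days.
Lab-frame duration Δt = γτ = 1.387 × 395.9 = 549.2 days.

Δt = 549 days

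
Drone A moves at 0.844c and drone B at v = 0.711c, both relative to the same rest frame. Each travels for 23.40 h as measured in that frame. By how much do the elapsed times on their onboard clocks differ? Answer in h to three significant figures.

|τ_A − τ_B| = 3.90 h

A: γ = 1/√(1 − 0.844²) = 1/√0.2877 = 1.864; τ_A = 23.40/1.864 = 12.55 h.
B: γ = 1/√(1 − 0.711²) = 1/√0.4945 = 1.422; τ_B = 23.40/1.422 = 16.45 h.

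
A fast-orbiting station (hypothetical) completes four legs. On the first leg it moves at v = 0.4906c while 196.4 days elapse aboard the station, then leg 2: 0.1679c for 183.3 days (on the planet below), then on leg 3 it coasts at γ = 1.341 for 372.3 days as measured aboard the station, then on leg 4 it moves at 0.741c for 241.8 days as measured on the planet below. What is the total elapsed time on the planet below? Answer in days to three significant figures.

Leg 1: γ = 1/√(1 − 0.4906²) = 1/√0.7593 = 1.148; Δt_1 = 1.148 × 196.4 = 225.4 days.
Leg 2: 183.3 days is already measured on the planet below.
Leg 3: γ = 1.341; Δt_3 = 1.341 × 372.3 = 499.3 days.
Leg 4: 241.8 days is already measured on the planet below.
Total: 225.4 + 183.3 + 499.3 + 241.8 days.

Δt = 1150 days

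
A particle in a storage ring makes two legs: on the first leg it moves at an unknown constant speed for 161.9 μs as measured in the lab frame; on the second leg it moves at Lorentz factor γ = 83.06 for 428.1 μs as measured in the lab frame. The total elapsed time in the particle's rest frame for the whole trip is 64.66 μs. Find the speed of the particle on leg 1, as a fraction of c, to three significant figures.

β = 0.930

Leg 1: speed unknown; τ_1 = 161.9/γ_1.
Leg 2: γ = 83.06; τ_2 = 428.1/83.06 = 5.154 μs.
Total proper time: τ_1 + 5.154 = 64.66, so τ_1 = 64.66 − 5.154 = 59.51 μs.
γ_1 = 161.9/59.51 = 2.721; β = √(1 − 1/γ²) = √0.8649.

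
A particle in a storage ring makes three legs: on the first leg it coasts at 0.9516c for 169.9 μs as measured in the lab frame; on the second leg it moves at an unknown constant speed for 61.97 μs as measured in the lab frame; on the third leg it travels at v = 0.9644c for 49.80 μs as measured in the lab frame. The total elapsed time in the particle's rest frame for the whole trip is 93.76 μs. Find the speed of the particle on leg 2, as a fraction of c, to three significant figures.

β = 0.889

Leg 1: γ = 1/√(1 − 0.9516²) = 1/√0.09446 = 3.254; τ_1 = 169.9/3.254 = 52.22 μs.
Leg 2: speed unknown; τ_2 = 61.97/γ_2.
Leg 3: γ = 1/√(1 − 0.9644²) = 1/√0.06993 = 3.781; τ_3 = 49.80/3.781 = 13.17 μs.
Total proper time: 52.22 + τ_2 + 13.17 = 93.76, so τ_2 = 93.76 − 65.39 = 28.37 μs.
γ_2 = 61.97/28.37 = 2.184; β = √(1 − 1/γ²) = √0.7904.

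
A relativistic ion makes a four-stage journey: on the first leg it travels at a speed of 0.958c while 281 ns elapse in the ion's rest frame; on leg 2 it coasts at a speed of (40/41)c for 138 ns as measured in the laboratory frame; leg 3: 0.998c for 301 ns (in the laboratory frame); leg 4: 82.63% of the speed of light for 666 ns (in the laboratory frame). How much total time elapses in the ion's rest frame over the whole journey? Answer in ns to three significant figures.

Leg 1: 281 ns is already measured in the ion's rest frame.
Leg 2: γ = 1/√(1 − (40/41)²) = 41/9 ≈ 4.556; τ_2 = 138/4.556 = 30.29 ns.
Leg 3: γ = 1/√(1 − 0.998²) = 1/√0.003996 = 15.82; τ_3 = 301/15.82 = 19.03 ns.
Leg 4: β = 0.8263; γ = 1/√(1 − 0.8263²) = 1/√0.3172 = 1.775; τ_4 = 666/1.775 = 375.1 ns.
Total: 281.0 + 30.29 + 19.03 + 375.1 ns.

τ = 705 ns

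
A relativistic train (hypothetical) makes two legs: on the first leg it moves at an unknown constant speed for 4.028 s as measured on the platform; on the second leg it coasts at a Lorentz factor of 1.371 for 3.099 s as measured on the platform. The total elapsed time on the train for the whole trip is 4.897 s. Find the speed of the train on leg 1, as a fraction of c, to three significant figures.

β = 0.756

Leg 1: speed unknown; τ_1 = 4.028/γ_1.
Leg 2: γ = 1.371; τ_2 = 3.099/1.371 = 2.260 s.
Total proper time: τ_1 + 2.260 = 4.897, so τ_1 = 4.897 − 2.260 = 2.637 s.
γ_1 = 4.028/2.637 = 1.528; β = √(1 − 1/γ²) = √0.5715.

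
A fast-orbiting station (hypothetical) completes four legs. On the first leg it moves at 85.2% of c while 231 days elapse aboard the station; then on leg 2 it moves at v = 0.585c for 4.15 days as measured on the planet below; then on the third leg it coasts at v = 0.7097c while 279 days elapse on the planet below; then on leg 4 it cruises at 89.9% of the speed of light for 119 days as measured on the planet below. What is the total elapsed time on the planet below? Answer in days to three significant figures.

Δt = 843 days

Leg 1: β = 0.852; γ = 1/√(1 − 0.852²) = 1/√0.2741 = 1.910; Δt_1 = 1.910 × 231 = 441.2 days.
Leg 2: 4.15 days is already measured on the planet below.
Leg 3: 279 days is already measured on the planet below.
Leg 4: 119 days is already measured on the planet below.
Total: 441.2 + 4.150 + 279.0 + 119.0 days.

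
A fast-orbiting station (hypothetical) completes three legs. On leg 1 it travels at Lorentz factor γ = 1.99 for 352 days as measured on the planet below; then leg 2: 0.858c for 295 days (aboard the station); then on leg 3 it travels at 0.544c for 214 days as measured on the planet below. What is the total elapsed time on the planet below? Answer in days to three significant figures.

Δt = 1140 days

Leg 1: 352 days is already measured on the planet below.
Leg 2: γ = 1/√(1 − 0.858²) = 1/√0.2638 = 1.947; Δt_2 = 1.947 × 295 = 574.3 days.
Leg 3: 214 days is already measured on the planet below.
Total: 352.0 + 574.3 + 214.0 days.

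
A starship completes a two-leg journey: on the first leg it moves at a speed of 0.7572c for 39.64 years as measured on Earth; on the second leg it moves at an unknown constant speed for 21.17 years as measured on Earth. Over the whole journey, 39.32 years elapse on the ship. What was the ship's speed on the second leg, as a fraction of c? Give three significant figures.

β = 0.773

Leg 1: γ = 1/√(1 − 0.7572²) = 1/√0.4266 = 1.531; τ_1 = 39.64/1.531 = 25.89 years.
Leg 2: speed unknown; τ_2 = 21.17/γ_2.
Total proper time: 25.89 + τ_2 = 39.32, so τ_2 = 39.32 − 25.89 = 13.43 years.
γ_2 = 21.17/13.43 = 1.577; β = √(1 − 1/γ²) = √0.5977.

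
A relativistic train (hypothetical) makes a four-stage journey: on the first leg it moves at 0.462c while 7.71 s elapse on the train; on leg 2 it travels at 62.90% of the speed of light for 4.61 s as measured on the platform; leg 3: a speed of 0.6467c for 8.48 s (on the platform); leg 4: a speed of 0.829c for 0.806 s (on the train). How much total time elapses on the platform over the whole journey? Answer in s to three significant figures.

Leg 1: γ = 1/√(1 − 0.462²) = 1/√0.7866 = 1.128; Δt_1 = 1.128 × 7.71 = 8.693 s.
Leg 2: 4.61 s is already measured on the platform.
Leg 3: 8.48 s is already measured on the platform.
Leg 4: γ = 1/√(1 − 0.829²) = 1/√0.3128 = 1.788; Δt_4 = 1.788 × 0.806 = 1.441 s.
Total: 8.693 + 4.610 + 8.480 + 1.441 s.

Δt = 23.2 s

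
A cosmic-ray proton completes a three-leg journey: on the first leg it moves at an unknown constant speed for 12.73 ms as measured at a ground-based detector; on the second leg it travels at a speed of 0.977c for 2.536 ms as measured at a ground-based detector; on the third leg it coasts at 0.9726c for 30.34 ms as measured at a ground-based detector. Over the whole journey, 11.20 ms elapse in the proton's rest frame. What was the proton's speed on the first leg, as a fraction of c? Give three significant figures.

β = 0.959

Leg 1: speed unknown; τ_1 = 12.73/γ_1.
Leg 2: γ = 1/√(1 − 0.977²) = 1/√0.04547 = 4.690; τ_2 = 2.536/4.690 = 0.5408 ms.
Leg 3: γ = 1/√(1 − 0.9726²) = 1/√0.05405 = 4.301; τ_3 = 30.34/4.301 = 7.054 ms.
Total proper time: τ_1 + 0.5408 + 7.054 = 11.20, so τ_1 = 11.20 − 7.594 = 3.606 ms.
γ_1 = 12.73/3.606 = 3.531; β = √(1 − 1/γ²) = √0.9198.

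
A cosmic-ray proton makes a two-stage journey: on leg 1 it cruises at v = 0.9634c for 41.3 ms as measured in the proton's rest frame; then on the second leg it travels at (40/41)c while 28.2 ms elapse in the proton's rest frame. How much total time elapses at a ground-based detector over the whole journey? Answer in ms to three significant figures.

Leg 1: γ = 1/√(1 − 0.9634²) = 1/√0.07186 = 3.730; Δt_1 = 3.730 × 41.3 = 154.1 ms.
Leg 2: γ = 1/√(1 − (40/41)²) = 41/9 ≈ 4.556; Δt_2 = 4.556 × 28.2 = 128.5 ms.
Total: 154.1 + 128.5 ms.

Δt = 283 ms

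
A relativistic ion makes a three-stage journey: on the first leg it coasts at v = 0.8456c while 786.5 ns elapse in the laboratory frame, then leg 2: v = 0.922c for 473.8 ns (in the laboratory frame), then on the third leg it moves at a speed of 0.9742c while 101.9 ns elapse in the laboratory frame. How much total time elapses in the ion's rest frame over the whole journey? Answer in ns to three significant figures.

τ = 626 ns

Leg 1: γ = 1/√(1 − 0.8456²) = 1/√0.2850 = 1.873; τ_1 = 786.5/1.873 = 419.8 ns.
Leg 2: γ = 1/√(1 − 0.922²) = 1/√0.1499 = 2.583; τ_2 = 473.8/2.583 = 183.5 ns.
Leg 3: γ = 1/√(1 − 0.9742²) = 1/√0.05093 = 4.431; τ_3 = 101.9/4.431 = 23.00 ns.
Total: 419.8 + 183.5 + 23.00 ns.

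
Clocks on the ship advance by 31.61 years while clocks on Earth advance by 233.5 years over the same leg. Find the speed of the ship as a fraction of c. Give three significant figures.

β = 0.991

The proper time is measured on the ship (both events occur at the ship's location); Δt is measured on Earth. γ = Δt/τ = 233.5/31.61 = 7.387.
β = √(1 − 1/γ²) = √(1 − 0.01833) = √0.9817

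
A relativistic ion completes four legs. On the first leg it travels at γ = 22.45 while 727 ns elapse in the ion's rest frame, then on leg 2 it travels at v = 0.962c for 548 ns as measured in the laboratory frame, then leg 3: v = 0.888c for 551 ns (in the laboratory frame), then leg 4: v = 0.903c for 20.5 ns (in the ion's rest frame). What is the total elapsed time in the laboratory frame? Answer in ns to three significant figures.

Δt = 1.75×10⁴ ns

Leg 1: γ = 22.45; Δt_1 = 22.45 × 727 = 1.632×10⁴ ns.
Leg 2: 548 ns is already measured in the laboratory frame.
Leg 3: 551 ns is already measured in the laboratory frame.
Leg 4: γ = 1/√(1 − 0.903²) = 1/√0.1846 = 2.328; Δt_4 = 2.328 × 20.5 = 47.71 ns.
Total: 1.632×10⁴ + 548.0 + 551.0 + 47.71 ns.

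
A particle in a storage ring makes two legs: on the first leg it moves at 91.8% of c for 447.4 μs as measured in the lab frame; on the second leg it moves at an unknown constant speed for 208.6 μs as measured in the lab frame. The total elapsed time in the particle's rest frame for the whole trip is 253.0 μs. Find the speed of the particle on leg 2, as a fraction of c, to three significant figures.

β = 0.932

Leg 1: β = 0.918; γ = 1/√(1 − 0.918²) = 1/√0.1573 = 2.522; τ_1 = 447.4/2.522 = 177.4 μs.
Leg 2: speed unknown; τ_2 = 208.6/γ_2.
Total proper time: 177.4 + τ_2 = 253.0, so τ_2 = 253.0 − 177.4 = 75.57 μs.
γ_2 = 208.6/75.57 = 2.760; β = √(1 − 1/γ²) = √0.8688.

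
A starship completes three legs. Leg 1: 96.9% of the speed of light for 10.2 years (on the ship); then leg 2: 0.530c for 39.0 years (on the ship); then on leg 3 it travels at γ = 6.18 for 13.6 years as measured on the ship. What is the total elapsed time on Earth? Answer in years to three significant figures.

Leg 1: β = 0.969; γ = 1/√(1 − 0.969²) = 1/√0.06104 = 4.048; Δt_1 = 4.048 × 10.2 = 41.29 years.
Leg 2: γ = 1/√(1 − 0.530²) = 1/√0.7191 = 1.179; Δt_2 = 1.179 × 39.0 = 45.99 years.
Leg 3: γ = 6.18; Δt_3 = 6.180 × 13.6 = 84.05 years.
Total: 41.29 + 45.99 + 84.05 years.

Δt = 171 years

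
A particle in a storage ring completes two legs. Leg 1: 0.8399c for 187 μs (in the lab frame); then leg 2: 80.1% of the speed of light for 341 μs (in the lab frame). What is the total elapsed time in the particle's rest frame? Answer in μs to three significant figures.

Leg 1: γ = 1/√(1 − 0.8399²) = 1/√0.2946 = 1.842; τ_1 = 187/1.842 = 101.5 μs.
Leg 2: β = 0.801; γ = 1/√(1 − 0.801²) = 1/√0.3584 = 1.670; τ_2 = 341/1.670 = 204.1 μs.
Total: 101.5 + 204.1 μs.

τ = 306 μs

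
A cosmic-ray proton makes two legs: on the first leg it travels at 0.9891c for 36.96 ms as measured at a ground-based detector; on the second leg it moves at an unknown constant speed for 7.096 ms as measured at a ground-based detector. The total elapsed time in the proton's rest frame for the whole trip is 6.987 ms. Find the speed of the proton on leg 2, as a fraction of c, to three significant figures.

β = 0.976

Leg 1: γ = 1/√(1 − 0.9891²) = 1/√0.02168 = 6.791; τ_1 = 36.96/6.791 = 5.442 ms.
Leg 2: speed unknown; τ_2 = 7.096/γ_2.
Total proper time: 5.442 + τ_2 = 6.987, so τ_2 = 6.987 − 5.442 = 1.545 ms.
γ_2 = 7.096/1.545 = 4.593; β = √(1 − 1/γ²) = √0.9526.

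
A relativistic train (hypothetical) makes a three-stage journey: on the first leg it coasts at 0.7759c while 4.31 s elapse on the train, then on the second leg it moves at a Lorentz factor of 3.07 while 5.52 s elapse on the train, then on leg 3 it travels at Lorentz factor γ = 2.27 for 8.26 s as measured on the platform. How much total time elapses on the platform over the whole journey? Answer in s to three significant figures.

Leg 1: γ = 1/√(1 − 0.7759²) = 1/√0.3980 = 1.585; Δt_1 = 1.585 × 4.31 = 6.832 s.
Leg 2: γ = 3.07; Δt_2 = 3.070 × 5.52 = 16.95 s.
Leg 3: 8.26 s is already measured on the platform.
Total: 6.832 + 16.95 + 8.260 s.

Δt = 32.0 s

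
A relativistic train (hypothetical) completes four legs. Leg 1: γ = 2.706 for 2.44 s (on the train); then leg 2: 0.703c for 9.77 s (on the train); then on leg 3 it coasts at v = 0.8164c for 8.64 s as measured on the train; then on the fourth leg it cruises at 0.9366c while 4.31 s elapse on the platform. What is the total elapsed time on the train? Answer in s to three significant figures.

τ = 22.4 s

Leg 1: 2.44 s is already measured on the train.
Leg 2: 9.77 s is already measured on the train.
Leg 3: 8.64 s is already measured on the train.
Leg 4: γ = 1/√(1 − 0.9366²) = 1/√0.1228 = 2.854; τ_4 = 4.31/2.854 = 1.510 s.
Total: 2.440 + 9.770 + 8.640 + 1.510 s.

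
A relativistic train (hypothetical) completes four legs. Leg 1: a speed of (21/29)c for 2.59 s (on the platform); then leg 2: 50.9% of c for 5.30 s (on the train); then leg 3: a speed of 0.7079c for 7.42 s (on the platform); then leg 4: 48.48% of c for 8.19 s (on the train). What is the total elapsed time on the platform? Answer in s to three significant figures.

Δt = 25.5 s

Leg 1: 2.59 s is already measured on the platform.
Leg 2: β = 0.509; γ = 1/√(1 − 0.509²) = 1/√0.7409 = 1.162; Δt_2 = 1.162 × 5.30 = 6.157 s.
Leg 3: 7.42 s is already measured on the platform.
Leg 4: β = 0.4848; γ = 1/√(1 − 0.4848²) = 1/√0.7650 = 1.143; Δt_4 = 1.143 × 8.19 = 9.364 s.
Total: 2.590 + 6.157 + 7.420 + 9.364 s.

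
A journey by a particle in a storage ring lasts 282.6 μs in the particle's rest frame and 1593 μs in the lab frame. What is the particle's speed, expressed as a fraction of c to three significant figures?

The proper time is measured in the particle's rest frame (both events occur at the particle's location); Δt is measured in the lab frame. γ = Δt/τ = 1593/282.6 = 5.637.
β = √(1 − 1/γ²) = √(1 − 0.03147) = √0.9685

v = 0.984c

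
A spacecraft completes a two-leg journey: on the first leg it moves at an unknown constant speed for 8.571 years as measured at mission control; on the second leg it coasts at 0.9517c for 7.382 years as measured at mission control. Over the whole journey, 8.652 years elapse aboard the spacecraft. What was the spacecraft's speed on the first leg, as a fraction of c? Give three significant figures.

Leg 1: speed unknown; τ_1 = 8.571/γ_1.
Leg 2: γ = 1/√(1 − 0.9517²) = 1/√0.09427 = 3.257; τ_2 = 7.382/3.257 = 2.266 years.
Total proper time: τ_1 + 2.266 = 8.652, so τ_1 = 8.652 − 2.266 = 6.386 years.
γ_1 = 8.571/6.386 = 1.342; β = √(1 − 1/γ²) = √0.4450.

β = 0.667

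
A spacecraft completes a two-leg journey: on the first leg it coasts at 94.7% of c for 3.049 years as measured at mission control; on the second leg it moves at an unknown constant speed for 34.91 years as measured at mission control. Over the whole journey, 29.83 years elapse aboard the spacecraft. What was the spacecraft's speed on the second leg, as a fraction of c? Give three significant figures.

β = 0.563

Leg 1: β = 0.947; γ = 1/√(1 − 0.947²) = 1/√0.1032 = 3.113; τ_1 = 3.049/3.113 = 0.9794 years.
Leg 2: speed unknown; τ_2 = 34.91/γ_2.
Total proper time: 0.9794 + τ_2 = 29.83, so τ_2 = 29.83 − 0.9794 = 28.85 years.
γ_2 = 34.91/28.85 = 1.210; β = √(1 − 1/γ²) = √0.3170.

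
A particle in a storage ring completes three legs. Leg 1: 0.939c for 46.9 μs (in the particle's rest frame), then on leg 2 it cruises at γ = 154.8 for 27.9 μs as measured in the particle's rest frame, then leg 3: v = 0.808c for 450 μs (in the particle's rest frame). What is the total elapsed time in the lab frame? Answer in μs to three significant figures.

Leg 1: γ = 1/√(1 − 0.939²) = 1/√0.1183 = 2.908; Δt_1 = 2.908 × 46.9 = 136.4 μs.
Leg 2: γ = 154.8; Δt_2 = 154.8 × 27.9 = 4319 μs.
Leg 3: γ = 1/√(1 − 0.808²) = 1/√0.3471 = 1.697; Δt_3 = 1.697 × 450 = 763.8 μs.
Total: 136.4 + 4319 + 763.8 μs.

Δt = 5220 μs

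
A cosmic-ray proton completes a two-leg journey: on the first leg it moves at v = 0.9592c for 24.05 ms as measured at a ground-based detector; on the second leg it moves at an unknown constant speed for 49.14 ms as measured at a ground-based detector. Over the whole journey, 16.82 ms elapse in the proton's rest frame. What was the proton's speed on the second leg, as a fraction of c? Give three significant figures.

β = 0.979

Leg 1: γ = 1/√(1 − 0.9592²) = 1/√0.07994 = 3.537; τ_1 = 24.05/3.537 = 6.800 ms.
Leg 2: speed unknown; τ_2 = 49.14/γ_2.
Total proper time: 6.800 + τ_2 = 16.82, so τ_2 = 16.82 − 6.800 = 10.02 ms.
γ_2 = 49.14/10.02 = 4.904; β = √(1 − 1/γ²) = √0.9584.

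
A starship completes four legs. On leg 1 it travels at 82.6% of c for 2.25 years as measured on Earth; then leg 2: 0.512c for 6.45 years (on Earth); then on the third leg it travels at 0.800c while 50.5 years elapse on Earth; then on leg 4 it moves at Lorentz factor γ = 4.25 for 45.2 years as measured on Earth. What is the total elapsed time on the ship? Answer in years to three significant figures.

Leg 1: β = 0.826; γ = 1/√(1 − 0.826²) = 1/√0.3177 = 1.774; τ_1 = 2.25/1.774 = 1.268 years.
Leg 2: γ = 1/√(1 − 0.512²) = 1/√0.7379 = 1.164; τ_2 = 6.45/1.164 = 5.540 years.
Leg 3: γ = 1/√(1 − 0.800²) = 5/3 ≈ 1.667; τ_3 = 50.5/1.667 = 30.30 years.
Leg 4: γ = 4.25; τ_4 = 45.2/4.250 = 10.64 years.
Total: 1.268 + 5.540 + 30.30 + 10.64 years.

τ = 47.7 years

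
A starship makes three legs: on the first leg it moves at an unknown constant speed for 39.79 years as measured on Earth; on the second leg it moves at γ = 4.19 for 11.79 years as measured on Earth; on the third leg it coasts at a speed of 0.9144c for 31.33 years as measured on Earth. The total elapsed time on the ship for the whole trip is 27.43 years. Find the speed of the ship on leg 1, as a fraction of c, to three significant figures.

β = 0.954

Leg 1: speed unknown; τ_1 = 39.79/γ_1.
Leg 2: γ = 4.19; τ_2 = 11.79/4.190 = 2.814 years.
Leg 3: γ = 1/√(1 − 0.9144²) = 1/√0.1639 = 2.470; τ_3 = 31.33/2.470 = 12.68 years.
Total proper time: τ_1 + 2.814 + 12.68 = 27.43, so τ_1 = 27.43 − 15.50 = 11.93 years.
γ_1 = 39.79/11.93 = 3.334; β = √(1 − 1/γ²) = √0.9101.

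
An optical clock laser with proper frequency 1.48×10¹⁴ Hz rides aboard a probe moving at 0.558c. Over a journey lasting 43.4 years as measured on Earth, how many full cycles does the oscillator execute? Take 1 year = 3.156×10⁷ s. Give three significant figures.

N = 1.68×10²³

γ = 1/√(1 − 0.558²) = 1/√0.6886 = 1.205
The oscillator's own cycle count is N = f × τ where τ is the proper time aboard the probe. τ = Δt/γ = 43.4/1.205 = 36.02 years = 1.137×10⁹ s.
N = 1.48×10¹⁴ × 1.137×10⁹ = 1.682×10²³.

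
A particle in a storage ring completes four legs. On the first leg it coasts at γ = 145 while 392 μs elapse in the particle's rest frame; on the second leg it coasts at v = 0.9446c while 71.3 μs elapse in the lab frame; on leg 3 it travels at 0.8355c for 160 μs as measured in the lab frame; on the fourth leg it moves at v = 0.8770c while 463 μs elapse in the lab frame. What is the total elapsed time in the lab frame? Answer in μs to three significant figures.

Leg 1: γ = 145; Δt_1 = 145.0 × 392 = 5.684×10⁴ μs.
Leg 2: 71.3 μs is already measured in the lab frame.
Leg 3: 160 μs is already measured in the lab frame.
Leg 4: 463 μs is already measured in the lab frame.
Total: 5.684×10⁴ + 71.30 + 160.0 + 463.0 μs.

Δt = 5.75×10⁴ μs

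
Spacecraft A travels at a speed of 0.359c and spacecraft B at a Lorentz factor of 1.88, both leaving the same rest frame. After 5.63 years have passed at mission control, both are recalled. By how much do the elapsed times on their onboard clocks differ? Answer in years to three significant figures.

|τ_A − τ_B| = 2.26 years

A: γ = 1/√(1 − 0.359²) = 1/√0.8711 = 1.071; τ_A = 5.63/1.071 = 5.255 years.
B: γ = 1.88; τ_B = 5.63/1.880 = 2.995 years.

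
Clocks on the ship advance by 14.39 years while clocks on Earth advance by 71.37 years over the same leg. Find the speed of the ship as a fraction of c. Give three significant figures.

v = 0.979c

The proper time is measured on the ship (both events occur at the ship's location); Δt is measured on Earth. γ = Δt/τ = 71.37/14.39 = 4.960.
β = √(1 − 1/γ²) = √(1 − 0.04065) = √0.9593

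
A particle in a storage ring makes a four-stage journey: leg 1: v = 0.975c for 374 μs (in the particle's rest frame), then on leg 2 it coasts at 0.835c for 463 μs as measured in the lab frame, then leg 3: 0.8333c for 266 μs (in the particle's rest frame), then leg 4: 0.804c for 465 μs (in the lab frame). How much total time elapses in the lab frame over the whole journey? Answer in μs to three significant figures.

Leg 1: γ = 1/√(1 − 0.975²) = 1/√0.04938 = 4.500; Δt_1 = 4.500 × 374 = 1683 μs.
Leg 2: 463 μs is already measured in the lab frame.
Leg 3: γ = 1/√(1 − 0.8333²) = 1/√0.3056 = 1.809; Δt_3 = 1.809 × 266 = 481.2 μs.
Leg 4: 465 μs is already measured in the lab frame.
Total: 1683 + 463.0 + 481.2 + 465.0 μs.

Δt = 3090 μs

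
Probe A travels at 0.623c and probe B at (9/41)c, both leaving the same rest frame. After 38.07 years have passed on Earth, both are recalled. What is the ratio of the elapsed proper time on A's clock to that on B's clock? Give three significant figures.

A: γ = 1/√(1 − 0.623²) = 1/√0.6119 = 1.278. B: γ = 1/√(1 − (9/41)²) = 41/40 = 1.025.
τ_A/τ_B = γ_B/γ_A = 1.025/1.278 = 0.8018, so τ_A/τ_B = 0.8018.

τ_A/τ_B = 0.802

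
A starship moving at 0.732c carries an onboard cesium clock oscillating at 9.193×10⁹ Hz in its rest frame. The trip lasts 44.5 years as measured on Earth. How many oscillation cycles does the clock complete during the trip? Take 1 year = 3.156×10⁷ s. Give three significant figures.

γ = 1/√(1 − 0.732²) = 1/√0.4642 = 1.468
The oscillator's own cycle count is N = f × τ where τ is the proper time on the ship. τ = Δt/γ = 44.5/1.468 = 30.32 years = 9.568×10⁸ s.
N = 9.193×10⁹ × 9.568×10⁸ = 8.796×10¹⁸.

N = 8.80×10¹⁸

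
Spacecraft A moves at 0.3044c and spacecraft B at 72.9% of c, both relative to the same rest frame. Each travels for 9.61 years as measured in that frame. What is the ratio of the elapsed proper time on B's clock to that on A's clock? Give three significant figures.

τ_B/τ_A = 0.719

A: γ = 1/√(1 − 0.3044²) = 1/√0.9073 = 1.050. B: β = 0.729; γ = 1/√(1 − 0.729²) = 1/√0.4686 = 1.461.
τ_A/τ_B = γ_B/γ_A = 1.461/1.050 = 1.392, so τ_B/τ_A = 0.7186.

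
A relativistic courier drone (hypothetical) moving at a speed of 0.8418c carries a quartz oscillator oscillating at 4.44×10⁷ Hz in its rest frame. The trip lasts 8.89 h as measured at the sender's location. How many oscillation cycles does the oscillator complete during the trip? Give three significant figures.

N = 7.67×10¹¹

γ = 1/√(1 − 0.8418²) = 1/√0.2914 = 1.853
The oscillator's own cycle count is N = f × τ where τ is the proper time aboard the drone. τ = Δt/γ = 8.89/1.853 = 4.799 h = 1.728×10⁴ s.
N = 4.44×10⁷ × 1.728×10⁴ = 7.670×10¹¹.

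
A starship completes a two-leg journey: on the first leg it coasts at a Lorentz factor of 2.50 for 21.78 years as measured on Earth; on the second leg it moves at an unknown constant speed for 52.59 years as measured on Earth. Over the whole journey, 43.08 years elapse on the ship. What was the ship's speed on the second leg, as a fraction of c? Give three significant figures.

Leg 1: γ = 2.50; τ_1 = 21.78/2.500 = 8.712 years.
Leg 2: speed unknown; τ_2 = 52.59/γ_2.
Total proper time: 8.712 + τ_2 = 43.08, so τ_2 = 43.08 − 8.712 = 34.37 years.
γ_2 = 52.59/34.37 = 1.530; β = √(1 − 1/γ²) = √0.5729.

β = 0.757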